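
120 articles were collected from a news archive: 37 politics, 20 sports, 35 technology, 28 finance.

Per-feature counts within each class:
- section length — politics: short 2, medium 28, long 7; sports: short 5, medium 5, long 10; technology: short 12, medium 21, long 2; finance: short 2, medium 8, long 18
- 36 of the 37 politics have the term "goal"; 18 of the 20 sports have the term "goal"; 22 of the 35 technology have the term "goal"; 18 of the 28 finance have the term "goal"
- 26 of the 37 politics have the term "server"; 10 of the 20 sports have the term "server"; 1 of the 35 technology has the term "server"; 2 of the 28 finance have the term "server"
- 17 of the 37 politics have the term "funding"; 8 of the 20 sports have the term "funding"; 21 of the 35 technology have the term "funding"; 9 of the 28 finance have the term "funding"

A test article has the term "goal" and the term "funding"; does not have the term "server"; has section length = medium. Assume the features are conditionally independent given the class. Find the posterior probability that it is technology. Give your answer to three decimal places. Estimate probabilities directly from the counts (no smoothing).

politics: (37/120) × (28/37) × (36/37) × (11/37) × (17/37) ≈ 0.031011
sports: (20/120) × (5/20) × (18/20) × (10/20) × (8/20) = 0.0075
technology: (35/120) × (21/35) × (22/35) × (34/35) × (21/35) ≈ 0.0641143
finance: (28/120) × (8/28) × (18/28) × (26/28) × (9/28) ≈ 0.0127915
P(technology | x) = 0.0641143 / 0.1154168 ≈ 0.556

0.556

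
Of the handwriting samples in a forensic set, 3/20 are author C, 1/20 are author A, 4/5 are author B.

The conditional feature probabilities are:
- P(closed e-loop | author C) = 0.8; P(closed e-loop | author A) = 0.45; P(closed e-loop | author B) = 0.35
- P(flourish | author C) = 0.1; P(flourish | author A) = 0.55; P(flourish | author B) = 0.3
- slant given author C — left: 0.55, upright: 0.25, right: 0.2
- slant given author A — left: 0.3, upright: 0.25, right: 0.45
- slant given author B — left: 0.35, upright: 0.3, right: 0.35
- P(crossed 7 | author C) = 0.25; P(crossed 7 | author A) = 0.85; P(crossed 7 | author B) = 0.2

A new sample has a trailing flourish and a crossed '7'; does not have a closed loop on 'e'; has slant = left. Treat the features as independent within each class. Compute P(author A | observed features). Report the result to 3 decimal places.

author C: 0.15 × (1−0.8) × 0.1 × 0.55 × 0.25 = 0.0004125
author A: 0.05 × (1−0.45) × 0.55 × 0.3 × 0.85 = 0.003856875
author B: 0.8 × (1−0.35) × 0.3 × 0.35 × 0.2 = 0.01092
P(author A | x) = 0.003856875 / 0.015189375 ≈ 0.254

0.254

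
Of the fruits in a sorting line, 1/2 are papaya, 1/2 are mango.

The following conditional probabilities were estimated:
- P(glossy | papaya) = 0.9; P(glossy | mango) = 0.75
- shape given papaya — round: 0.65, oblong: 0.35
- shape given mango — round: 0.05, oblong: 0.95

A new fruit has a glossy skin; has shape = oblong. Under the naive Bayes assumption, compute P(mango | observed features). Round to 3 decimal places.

0.693

papaya: 0.5 × 0.9 × 0.35 = 0.1575
mango: 0.5 × 0.75 × 0.95 = 0.35625
P(mango | x) = 0.35625 / 0.51375 ≈ 0.693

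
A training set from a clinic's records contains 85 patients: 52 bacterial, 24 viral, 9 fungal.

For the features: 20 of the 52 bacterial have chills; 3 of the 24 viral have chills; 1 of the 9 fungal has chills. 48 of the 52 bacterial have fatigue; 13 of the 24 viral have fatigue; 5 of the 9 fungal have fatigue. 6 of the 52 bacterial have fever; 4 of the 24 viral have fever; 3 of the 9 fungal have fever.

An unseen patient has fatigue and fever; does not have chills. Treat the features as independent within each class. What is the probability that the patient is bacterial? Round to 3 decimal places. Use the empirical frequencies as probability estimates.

bacterial: (52/85) × (32/52) × (48/52) × (6/52) ≈ 0.0400975
viral: (24/85) × (21/24) × (13/24) × (4/24) ≈ 0.0223039
fungal: (9/85) × (8/9) × (5/9) × (3/9) ≈ 0.0174292
P(bacterial | x) = 0.0400975 / 0.0798306 ≈ 0.502

0.502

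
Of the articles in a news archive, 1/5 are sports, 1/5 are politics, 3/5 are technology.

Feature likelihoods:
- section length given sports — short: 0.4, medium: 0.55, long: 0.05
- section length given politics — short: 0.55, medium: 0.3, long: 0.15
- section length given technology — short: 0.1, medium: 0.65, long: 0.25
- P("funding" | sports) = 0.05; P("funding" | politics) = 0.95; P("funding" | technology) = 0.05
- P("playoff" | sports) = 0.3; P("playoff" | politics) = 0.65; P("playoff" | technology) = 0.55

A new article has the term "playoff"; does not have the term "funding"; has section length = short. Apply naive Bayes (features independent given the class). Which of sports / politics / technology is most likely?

technology

sports: 0.2 × 0.4 × (1−0.05) × 0.3 = 0.0228
politics: 0.2 × 0.55 × (1−0.95) × 0.65 = 0.003575
technology: 0.6 × 0.1 × (1−0.05) × 0.55 = 0.03135
Highest score → technology.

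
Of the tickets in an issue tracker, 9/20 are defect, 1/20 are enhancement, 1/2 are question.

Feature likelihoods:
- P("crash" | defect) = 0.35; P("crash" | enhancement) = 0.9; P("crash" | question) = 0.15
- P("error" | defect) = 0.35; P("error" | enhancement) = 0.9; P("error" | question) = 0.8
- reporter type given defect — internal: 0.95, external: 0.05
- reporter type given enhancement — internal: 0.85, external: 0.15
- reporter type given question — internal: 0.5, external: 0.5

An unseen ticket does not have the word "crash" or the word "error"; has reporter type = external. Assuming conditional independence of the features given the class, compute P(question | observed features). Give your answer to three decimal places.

defect: 0.45 × (1−0.35) × (1−0.35) × 0.05 = 0.00950625
enhancement: 0.05 × (1−0.9) × (1−0.9) × 0.15 = 0.000075
question: 0.5 × (1−0.15) × (1−0.8) × 0.5 = 0.0425
P(question | x) = 0.0425 / 0.05208125 ≈ 0.816

0.816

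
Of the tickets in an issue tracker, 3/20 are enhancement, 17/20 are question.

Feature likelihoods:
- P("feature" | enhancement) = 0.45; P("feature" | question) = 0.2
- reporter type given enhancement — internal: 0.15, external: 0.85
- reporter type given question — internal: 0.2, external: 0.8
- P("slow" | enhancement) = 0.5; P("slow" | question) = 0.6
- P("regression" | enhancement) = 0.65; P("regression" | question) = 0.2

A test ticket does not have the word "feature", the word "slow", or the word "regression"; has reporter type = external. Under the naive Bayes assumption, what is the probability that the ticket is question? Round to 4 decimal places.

0.9341

enhancement: 0.15 × (1−0.45) × 0.85 × (1−0.5) × (1−0.65) = 0.012271875
question: 0.85 × (1−0.2) × 0.8 × (1−0.6) × (1−0.2) = 0.17408
P(question | x) = 0.17408 / 0.186351875 ≈ 0.9341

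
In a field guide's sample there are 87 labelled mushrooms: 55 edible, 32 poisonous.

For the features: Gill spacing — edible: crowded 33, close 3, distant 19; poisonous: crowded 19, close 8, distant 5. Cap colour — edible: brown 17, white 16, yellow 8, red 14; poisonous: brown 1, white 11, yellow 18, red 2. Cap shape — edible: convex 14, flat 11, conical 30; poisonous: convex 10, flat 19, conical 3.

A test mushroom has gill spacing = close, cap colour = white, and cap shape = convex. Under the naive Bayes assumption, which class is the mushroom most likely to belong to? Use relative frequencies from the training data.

edible: (55/87) × (3/55) × (16/55) × (14/55) ≈ 0.00255343
poisonous: (32/87) × (8/32) × (11/32) × (10/32) ≈ 0.00987787
Highest score → poisonous.

poisonous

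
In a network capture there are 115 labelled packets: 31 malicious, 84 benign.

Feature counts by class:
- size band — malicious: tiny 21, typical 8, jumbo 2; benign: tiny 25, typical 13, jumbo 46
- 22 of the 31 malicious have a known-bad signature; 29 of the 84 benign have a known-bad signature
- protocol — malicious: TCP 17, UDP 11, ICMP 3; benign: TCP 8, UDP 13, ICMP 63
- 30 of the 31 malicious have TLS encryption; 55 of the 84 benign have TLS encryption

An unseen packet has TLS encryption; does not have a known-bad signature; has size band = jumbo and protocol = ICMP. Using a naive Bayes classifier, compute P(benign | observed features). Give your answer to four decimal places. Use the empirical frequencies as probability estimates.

0.9963

malicious: (31/115) × (2/31) × (9/31) × (3/31) × (30/31) ≈ 0.000472859
benign: (84/115) × (46/84) × (55/84) × (63/84) × (55/84) ≈ 0.128614
P(benign | x) = 0.128614 / 0.129086859 ≈ 0.9963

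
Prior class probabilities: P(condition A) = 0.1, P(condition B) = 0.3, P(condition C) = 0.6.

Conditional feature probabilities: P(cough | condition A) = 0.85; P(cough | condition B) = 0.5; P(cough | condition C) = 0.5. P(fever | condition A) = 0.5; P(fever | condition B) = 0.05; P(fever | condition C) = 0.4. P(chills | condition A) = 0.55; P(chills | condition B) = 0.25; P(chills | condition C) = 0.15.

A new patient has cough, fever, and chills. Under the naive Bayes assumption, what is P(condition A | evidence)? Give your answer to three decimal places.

condition A: 0.1 × 0.85 × 0.5 × 0.55 = 0.023375
condition B: 0.3 × 0.5 × 0.05 × 0.25 = 0.001875
condition C: 0.6 × 0.5 × 0.4 × 0.15 = 0.018
P(condition A | x) = 0.023375 / 0.04325 ≈ 0.540

0.540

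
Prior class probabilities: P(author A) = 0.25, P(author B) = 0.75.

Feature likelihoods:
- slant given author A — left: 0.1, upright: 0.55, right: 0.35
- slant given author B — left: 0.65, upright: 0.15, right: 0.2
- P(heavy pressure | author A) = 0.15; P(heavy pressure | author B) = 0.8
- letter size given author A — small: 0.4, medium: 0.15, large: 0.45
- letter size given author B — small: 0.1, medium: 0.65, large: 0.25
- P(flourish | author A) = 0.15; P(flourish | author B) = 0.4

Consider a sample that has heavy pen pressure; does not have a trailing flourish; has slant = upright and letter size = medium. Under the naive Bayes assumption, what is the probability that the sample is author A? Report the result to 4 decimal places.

0.0697

author A: 0.25 × 0.55 × 0.15 × 0.15 × (1−0.15) = 0.0026296875
author B: 0.75 × 0.15 × 0.8 × 0.65 × (1−0.4) = 0.0351
P(author A | x) = 0.0026296875 / 0.0377296875 ≈ 0.0697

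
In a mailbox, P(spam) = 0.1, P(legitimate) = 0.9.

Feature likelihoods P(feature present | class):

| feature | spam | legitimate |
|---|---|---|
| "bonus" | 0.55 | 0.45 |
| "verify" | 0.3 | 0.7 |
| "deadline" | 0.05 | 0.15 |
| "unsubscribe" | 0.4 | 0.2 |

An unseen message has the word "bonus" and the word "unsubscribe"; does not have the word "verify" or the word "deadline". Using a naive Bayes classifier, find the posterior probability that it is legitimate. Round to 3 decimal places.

0.585

spam: 0.1 × 0.55 × (1−0.3) × (1−0.05) × 0.4 = 0.01463
legitimate: 0.9 × 0.45 × (1−0.7) × (1−0.15) × 0.2 = 0.020655
P(legitimate | x) = 0.020655 / 0.035285 ≈ 0.585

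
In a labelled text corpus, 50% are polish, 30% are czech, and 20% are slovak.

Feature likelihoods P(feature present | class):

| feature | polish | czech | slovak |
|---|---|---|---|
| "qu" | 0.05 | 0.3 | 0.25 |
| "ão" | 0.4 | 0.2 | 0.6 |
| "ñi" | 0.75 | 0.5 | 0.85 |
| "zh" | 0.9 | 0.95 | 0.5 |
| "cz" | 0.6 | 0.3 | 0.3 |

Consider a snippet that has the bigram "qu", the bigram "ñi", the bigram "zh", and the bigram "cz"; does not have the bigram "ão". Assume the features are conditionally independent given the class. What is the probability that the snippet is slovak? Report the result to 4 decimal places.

0.1350

polish: 0.5 × 0.05 × (1−0.4) × 0.75 × 0.9 × 0.6 = 0.006075
czech: 0.3 × 0.3 × (1−0.2) × 0.5 × 0.95 × 0.3 = 0.01026
slovak: 0.2 × 0.25 × (1−0.6) × 0.85 × 0.5 × 0.3 = 0.00255
P(slovak | x) = 0.00255 / 0.018885 ≈ 0.1350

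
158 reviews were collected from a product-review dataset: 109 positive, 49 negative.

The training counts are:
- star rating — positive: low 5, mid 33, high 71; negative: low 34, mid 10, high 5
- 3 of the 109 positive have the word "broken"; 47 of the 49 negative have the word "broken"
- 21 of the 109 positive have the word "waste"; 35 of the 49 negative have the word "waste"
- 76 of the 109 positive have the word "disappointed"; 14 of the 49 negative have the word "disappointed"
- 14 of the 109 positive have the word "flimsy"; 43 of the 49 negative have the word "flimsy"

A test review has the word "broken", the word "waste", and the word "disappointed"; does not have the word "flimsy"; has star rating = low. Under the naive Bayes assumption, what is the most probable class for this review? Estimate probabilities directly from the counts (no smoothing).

positive: (109/158) × (5/109) × (3/109) × (21/109) × (76/109) × (95/109) ≈ 0.000101973
negative: (49/158) × (34/49) × (47/49) × (35/49) × (14/49) × (6/49) ≈ 0.00515802
Highest score → negative.

negative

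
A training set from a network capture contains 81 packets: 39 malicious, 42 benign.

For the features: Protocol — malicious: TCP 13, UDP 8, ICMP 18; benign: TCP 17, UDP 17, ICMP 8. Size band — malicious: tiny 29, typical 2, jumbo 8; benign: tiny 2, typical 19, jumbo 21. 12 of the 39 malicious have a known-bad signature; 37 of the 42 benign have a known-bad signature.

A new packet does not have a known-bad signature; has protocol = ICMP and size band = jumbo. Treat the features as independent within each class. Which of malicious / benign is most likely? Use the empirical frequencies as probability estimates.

malicious: (39/81) × (18/39) × (8/39) × (27/39) ≈ 0.0315582
benign: (42/81) × (8/42) × (21/42) × (5/42) ≈ 0.00587889
Highest score → malicious.

malicious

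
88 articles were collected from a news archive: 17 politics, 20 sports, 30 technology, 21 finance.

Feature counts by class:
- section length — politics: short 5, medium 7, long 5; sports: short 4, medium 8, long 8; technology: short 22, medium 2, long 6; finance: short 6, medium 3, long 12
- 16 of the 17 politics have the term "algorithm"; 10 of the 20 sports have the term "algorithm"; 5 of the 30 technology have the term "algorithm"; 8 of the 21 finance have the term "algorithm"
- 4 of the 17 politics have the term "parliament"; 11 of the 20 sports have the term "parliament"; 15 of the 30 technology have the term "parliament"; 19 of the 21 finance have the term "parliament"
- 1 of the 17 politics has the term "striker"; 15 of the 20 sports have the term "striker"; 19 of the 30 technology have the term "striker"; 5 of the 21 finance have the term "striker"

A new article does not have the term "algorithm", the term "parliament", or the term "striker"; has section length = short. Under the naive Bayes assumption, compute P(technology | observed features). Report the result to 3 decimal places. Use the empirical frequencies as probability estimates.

politics: (17/88) × (5/17) × (1/17) × (13/17) × (16/17) ≈ 0.00240549
sports: (20/88) × (4/20) × (10/20) × (9/20) × (5/20) ≈ 0.00255682
technology: (30/88) × (22/30) × (25/30) × (15/30) × (11/30) ≈ 0.0381944
finance: (21/88) × (6/21) × (13/21) × (2/21) × (16/21) ≈ 0.0030627
P(technology | x) = 0.0381944 / 0.04621941 ≈ 0.826

0.826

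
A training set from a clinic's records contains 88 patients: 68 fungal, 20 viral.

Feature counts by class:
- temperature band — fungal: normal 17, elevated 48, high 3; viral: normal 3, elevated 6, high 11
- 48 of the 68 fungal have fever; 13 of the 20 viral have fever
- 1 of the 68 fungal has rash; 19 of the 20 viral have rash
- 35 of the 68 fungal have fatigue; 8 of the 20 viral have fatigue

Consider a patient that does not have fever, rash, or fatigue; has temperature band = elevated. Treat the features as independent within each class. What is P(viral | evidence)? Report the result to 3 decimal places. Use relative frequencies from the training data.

fungal: (68/88) × (48/68) × (20/68) × (67/68) × (33/68) ≈ 0.0767097
viral: (20/88) × (6/20) × (7/20) × (1/20) × (12/20) ≈ 0.000715909
P(viral | x) = 0.000715909 / 0.077425609 ≈ 0.009

0.009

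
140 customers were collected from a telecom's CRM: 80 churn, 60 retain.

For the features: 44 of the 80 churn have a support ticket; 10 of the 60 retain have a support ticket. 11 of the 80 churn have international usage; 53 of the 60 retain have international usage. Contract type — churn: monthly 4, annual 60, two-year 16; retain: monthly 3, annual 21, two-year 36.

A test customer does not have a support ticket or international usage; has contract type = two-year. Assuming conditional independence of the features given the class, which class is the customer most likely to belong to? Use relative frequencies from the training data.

churn

churn: (80/140) × (36/80) × (69/80) × (16/80) ≈ 0.0443571
retain: (60/140) × (50/60) × (7/60) × (36/60) = 0.025
Highest score → churn.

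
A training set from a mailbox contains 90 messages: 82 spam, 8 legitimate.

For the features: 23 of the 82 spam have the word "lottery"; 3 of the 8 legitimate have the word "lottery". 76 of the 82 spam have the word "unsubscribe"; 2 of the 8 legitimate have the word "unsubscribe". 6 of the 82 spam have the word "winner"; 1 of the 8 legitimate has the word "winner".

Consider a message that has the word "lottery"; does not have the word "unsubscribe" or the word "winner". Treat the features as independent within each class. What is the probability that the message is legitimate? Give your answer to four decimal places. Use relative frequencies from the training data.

0.5580

spam: (82/90) × (23/82) × (6/82) × (76/82) ≈ 0.017331
legitimate: (8/90) × (3/8) × (6/8) × (7/8) = 0.021875
P(legitimate | x) = 0.021875 / 0.039206 ≈ 0.5580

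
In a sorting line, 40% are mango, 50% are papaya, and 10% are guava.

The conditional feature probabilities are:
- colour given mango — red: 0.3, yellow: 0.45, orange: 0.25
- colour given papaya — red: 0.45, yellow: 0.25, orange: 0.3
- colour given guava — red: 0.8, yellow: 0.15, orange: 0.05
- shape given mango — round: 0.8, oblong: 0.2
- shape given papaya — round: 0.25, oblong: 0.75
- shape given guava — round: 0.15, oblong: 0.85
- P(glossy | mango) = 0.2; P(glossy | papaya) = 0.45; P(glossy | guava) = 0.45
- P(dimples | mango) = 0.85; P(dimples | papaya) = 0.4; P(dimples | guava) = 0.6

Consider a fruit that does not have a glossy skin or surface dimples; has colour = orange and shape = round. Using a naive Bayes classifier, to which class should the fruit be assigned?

papaya

mango: 0.4 × 0.25 × 0.8 × (1−0.2) × (1−0.85) = 0.0096
papaya: 0.5 × 0.3 × 0.25 × (1−0.45) × (1−0.4) = 0.012375
guava: 0.1 × 0.05 × 0.15 × (1−0.45) × (1−0.6) = 0.000165
Highest score → papaya.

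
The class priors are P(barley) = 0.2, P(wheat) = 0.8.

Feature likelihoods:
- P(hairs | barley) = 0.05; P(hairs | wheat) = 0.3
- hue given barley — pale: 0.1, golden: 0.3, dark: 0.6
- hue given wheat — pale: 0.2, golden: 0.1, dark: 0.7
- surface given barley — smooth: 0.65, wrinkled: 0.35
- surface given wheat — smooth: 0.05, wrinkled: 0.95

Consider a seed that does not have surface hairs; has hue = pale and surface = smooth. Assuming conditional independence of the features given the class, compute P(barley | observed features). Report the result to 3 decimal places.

barley: 0.2 × (1−0.05) × 0.1 × 0.65 = 0.01235
wheat: 0.8 × (1−0.3) × 0.2 × 0.05 = 0.0056
P(barley | x) = 0.01235 / 0.01795 ≈ 0.688

0.688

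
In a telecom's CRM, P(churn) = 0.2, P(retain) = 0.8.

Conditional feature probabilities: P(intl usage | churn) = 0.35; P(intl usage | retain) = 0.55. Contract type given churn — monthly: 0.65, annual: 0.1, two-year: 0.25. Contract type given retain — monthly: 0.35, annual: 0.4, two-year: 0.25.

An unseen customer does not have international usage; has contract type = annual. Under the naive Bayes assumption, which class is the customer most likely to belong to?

churn: 0.2 × (1−0.35) × 0.1 = 0.013
retain: 0.8 × (1−0.55) × 0.4 = 0.144
Highest score → retain.

retain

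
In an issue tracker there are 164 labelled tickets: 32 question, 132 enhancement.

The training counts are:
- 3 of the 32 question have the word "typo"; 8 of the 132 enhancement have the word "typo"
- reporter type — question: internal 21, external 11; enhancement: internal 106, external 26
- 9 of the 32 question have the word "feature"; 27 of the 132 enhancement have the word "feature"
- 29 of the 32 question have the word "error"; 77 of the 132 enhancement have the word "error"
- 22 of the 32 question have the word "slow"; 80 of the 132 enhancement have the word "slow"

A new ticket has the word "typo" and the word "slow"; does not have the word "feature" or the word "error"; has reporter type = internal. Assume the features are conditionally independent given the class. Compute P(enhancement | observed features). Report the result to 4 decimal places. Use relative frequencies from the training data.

0.9340

question: (32/164) × (3/32) × (21/32) × (23/32) × (3/32) × (22/32) ≈ 0.00055612
enhancement: (132/164) × (8/132) × (106/132) × (105/132) × (55/132) × (80/132) ≈ 0.00786861
P(enhancement | x) = 0.00786861 / 0.00842473 ≈ 0.9340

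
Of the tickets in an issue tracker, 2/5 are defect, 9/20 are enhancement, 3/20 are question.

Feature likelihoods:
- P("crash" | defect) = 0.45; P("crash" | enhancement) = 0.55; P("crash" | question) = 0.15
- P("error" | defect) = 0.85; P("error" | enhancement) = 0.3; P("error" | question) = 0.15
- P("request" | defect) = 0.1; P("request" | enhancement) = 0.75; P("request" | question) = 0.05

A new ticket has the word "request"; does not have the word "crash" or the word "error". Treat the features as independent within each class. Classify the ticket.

enhancement

defect: 0.4 × (1−0.45) × (1−0.85) × 0.1 = 0.0033
enhancement: 0.45 × (1−0.55) × (1−0.3) × 0.75 = 0.1063125
question: 0.15 × (1−0.15) × (1−0.15) × 0.05 = 0.00541875
Highest score → enhancement.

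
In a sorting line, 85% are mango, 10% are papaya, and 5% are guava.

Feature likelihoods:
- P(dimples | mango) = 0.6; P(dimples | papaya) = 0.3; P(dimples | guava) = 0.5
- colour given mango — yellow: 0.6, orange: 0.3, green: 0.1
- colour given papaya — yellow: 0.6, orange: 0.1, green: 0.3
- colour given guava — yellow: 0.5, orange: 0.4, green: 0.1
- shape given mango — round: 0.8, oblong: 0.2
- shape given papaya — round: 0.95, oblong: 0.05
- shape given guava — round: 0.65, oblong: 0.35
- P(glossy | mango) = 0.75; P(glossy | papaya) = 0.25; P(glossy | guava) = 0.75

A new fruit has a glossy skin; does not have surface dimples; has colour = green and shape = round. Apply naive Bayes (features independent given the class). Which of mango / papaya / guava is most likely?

mango: 0.85 × (1−0.6) × 0.1 × 0.8 × 0.75 = 0.0204
papaya: 0.1 × (1−0.3) × 0.3 × 0.95 × 0.25 = 0.0049875
guava: 0.05 × (1−0.5) × 0.1 × 0.65 × 0.75 = 0.00121875
Highest score → mango.

mango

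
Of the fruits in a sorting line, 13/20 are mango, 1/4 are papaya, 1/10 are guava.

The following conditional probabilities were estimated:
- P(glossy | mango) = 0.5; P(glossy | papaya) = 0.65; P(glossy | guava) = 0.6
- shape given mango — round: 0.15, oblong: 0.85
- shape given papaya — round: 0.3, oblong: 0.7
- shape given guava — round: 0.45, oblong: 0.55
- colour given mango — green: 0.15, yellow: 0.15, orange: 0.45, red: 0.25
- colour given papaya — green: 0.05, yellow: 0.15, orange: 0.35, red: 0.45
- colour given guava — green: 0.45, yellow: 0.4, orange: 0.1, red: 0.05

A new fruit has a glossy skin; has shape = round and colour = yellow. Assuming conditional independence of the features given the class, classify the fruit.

guava

mango: 0.65 × 0.5 × 0.15 × 0.15 = 0.0073125
papaya: 0.25 × 0.65 × 0.3 × 0.15 = 0.0073125
guava: 0.1 × 0.6 × 0.45 × 0.4 = 0.0108
Highest score → guava.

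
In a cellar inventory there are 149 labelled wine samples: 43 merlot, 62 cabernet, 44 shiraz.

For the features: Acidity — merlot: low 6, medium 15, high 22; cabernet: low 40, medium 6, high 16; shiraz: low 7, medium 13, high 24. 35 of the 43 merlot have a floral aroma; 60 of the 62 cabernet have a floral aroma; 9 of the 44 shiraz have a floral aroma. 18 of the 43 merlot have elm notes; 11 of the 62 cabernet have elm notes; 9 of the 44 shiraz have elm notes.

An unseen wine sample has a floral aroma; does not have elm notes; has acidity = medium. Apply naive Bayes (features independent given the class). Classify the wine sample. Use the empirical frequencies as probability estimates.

merlot: (43/149) × (15/43) × (35/43) × (25/43) ≈ 0.0476405
cabernet: (62/149) × (6/62) × (60/62) × (51/62) ≈ 0.0320555
shiraz: (44/149) × (13/44) × (9/44) × (35/44) ≈ 0.0141959
Highest score → merlot.

merlot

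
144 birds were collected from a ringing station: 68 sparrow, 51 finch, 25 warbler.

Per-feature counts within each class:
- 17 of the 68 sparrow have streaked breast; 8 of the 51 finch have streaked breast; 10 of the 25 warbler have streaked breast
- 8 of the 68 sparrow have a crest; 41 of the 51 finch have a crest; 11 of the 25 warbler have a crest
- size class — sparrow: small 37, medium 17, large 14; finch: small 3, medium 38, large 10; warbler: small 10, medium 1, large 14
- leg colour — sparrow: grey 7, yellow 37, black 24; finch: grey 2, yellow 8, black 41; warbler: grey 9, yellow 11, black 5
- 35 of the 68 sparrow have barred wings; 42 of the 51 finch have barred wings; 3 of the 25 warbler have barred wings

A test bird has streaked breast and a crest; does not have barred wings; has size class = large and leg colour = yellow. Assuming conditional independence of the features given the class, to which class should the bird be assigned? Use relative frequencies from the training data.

sparrow: (68/144) × (17/68) × (8/68) × (14/68) × (37/68) × (33/68) ≈ 0.000755065
finch: (51/144) × (8/51) × (41/51) × (10/51) × (8/51) × (9/51) ≈ 0.000242417
warbler: (25/144) × (10/25) × (11/25) × (14/25) × (11/25) × (22/25) ≈ 0.00662542
Highest score → warbler.

warbler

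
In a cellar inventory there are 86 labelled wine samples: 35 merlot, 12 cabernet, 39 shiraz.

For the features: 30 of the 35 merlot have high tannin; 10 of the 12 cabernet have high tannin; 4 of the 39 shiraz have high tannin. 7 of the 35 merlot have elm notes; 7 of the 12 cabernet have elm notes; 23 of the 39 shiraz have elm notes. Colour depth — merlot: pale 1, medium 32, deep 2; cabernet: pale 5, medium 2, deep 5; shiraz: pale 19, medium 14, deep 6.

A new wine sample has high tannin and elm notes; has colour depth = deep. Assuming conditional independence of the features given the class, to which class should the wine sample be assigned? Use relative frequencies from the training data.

cabernet

merlot: (35/86) × (30/35) × (7/35) × (2/35) ≈ 0.00398671
cabernet: (12/86) × (10/12) × (7/12) × (5/12) ≈ 0.0282623
shiraz: (39/86) × (4/39) × (23/39) × (6/39) ≈ 0.00421999
Highest score → cabernet.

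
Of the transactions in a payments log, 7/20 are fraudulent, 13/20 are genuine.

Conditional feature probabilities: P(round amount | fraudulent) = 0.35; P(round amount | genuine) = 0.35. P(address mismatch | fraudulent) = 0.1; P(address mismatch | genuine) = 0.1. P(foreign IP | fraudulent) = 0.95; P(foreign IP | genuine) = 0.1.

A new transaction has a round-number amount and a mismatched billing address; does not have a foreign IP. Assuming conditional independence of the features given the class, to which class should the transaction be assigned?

fraudulent: 0.35 × 0.35 × 0.1 × (1−0.95) = 0.0006125
genuine: 0.65 × 0.35 × 0.1 × (1−0.1) = 0.020475
Highest score → genuine.

genuine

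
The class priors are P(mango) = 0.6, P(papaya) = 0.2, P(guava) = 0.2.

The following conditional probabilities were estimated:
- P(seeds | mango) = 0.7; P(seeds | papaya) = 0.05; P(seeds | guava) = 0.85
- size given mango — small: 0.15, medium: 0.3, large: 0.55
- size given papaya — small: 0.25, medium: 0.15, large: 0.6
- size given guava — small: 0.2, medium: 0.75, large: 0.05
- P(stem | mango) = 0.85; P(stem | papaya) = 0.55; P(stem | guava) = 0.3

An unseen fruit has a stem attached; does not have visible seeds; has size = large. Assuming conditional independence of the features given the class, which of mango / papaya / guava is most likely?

mango: 0.6 × (1−0.7) × 0.55 × 0.85 = 0.08415
papaya: 0.2 × (1−0.05) × 0.6 × 0.55 = 0.0627
guava: 0.2 × (1−0.85) × 0.05 × 0.3 = 0.00045
Highest score → mango.

mango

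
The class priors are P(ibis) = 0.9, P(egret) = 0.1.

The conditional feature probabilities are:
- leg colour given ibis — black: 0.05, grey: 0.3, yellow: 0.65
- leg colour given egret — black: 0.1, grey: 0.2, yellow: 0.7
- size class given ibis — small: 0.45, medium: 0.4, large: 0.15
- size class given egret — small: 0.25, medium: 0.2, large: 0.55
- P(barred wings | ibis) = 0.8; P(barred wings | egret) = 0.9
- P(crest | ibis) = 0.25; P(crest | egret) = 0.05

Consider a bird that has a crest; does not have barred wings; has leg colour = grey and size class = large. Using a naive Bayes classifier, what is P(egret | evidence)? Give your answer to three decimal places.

0.026

ibis: 0.9 × 0.3 × 0.15 × (1−0.8) × 0.25 = 0.002025
egret: 0.1 × 0.2 × 0.55 × (1−0.9) × 0.05 = 0.000055
P(egret | x) = 0.000055 / 0.00208 ≈ 0.026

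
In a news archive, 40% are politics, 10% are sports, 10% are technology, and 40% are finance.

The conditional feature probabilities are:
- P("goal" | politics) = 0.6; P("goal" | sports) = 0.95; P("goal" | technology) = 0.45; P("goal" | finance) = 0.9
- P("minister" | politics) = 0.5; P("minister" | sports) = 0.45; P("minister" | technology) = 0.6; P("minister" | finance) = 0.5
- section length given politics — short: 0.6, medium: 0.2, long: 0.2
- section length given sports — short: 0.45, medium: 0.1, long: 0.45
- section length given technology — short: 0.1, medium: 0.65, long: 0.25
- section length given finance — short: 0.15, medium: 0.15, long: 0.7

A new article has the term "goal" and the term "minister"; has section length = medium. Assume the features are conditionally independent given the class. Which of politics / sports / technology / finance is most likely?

politics: 0.4 × 0.6 × 0.5 × 0.2 = 0.024
sports: 0.1 × 0.95 × 0.45 × 0.1 = 0.004275
technology: 0.1 × 0.45 × 0.6 × 0.65 = 0.01755
finance: 0.4 × 0.9 × 0.5 × 0.15 = 0.027
Highest score → finance.

finance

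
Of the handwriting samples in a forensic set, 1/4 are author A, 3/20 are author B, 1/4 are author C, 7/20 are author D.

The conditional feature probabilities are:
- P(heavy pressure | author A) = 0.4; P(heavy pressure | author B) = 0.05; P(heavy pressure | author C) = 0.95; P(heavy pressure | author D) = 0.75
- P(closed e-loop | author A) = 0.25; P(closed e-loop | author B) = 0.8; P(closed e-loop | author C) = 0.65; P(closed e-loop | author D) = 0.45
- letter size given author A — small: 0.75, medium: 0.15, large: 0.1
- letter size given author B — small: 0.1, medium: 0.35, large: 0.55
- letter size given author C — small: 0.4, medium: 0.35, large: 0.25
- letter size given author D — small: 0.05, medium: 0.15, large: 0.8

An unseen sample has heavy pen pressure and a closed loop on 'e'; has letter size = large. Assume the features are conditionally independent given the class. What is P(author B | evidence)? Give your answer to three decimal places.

0.024

author A: 0.25 × 0.4 × 0.25 × 0.1 = 0.0025
author B: 0.15 × 0.05 × 0.8 × 0.55 = 0.0033
author C: 0.25 × 0.95 × 0.65 × 0.25 = 0.03859375
author D: 0.35 × 0.75 × 0.45 × 0.8 = 0.0945
P(author B | x) = 0.0033 / 0.13889375 ≈ 0.024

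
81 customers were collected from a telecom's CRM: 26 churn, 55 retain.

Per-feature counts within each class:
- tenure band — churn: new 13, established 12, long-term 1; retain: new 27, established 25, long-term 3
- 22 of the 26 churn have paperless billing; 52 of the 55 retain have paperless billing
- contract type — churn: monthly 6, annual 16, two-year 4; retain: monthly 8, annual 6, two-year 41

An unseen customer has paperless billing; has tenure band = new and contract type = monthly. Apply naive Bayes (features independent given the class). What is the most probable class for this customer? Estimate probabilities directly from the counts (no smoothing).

retain

churn: (26/81) × (13/26) × (22/26) × (6/26) ≈ 0.031339
retain: (55/81) × (27/55) × (52/55) × (8/55) ≈ 0.0458402
Highest score → retain.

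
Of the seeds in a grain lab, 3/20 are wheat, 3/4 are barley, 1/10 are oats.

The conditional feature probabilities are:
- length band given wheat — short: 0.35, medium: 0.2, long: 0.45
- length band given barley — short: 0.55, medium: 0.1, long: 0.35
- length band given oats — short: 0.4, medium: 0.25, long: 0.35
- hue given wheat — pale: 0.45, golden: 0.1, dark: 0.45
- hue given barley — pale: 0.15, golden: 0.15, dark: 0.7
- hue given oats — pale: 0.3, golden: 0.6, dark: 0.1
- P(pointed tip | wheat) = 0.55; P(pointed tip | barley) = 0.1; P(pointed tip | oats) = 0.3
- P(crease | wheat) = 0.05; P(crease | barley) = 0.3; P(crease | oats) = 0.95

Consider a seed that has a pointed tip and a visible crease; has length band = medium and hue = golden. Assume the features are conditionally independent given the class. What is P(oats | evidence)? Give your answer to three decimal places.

0.911

wheat: 0.15 × 0.2 × 0.1 × 0.55 × 0.05 = 0.0000825
barley: 0.75 × 0.1 × 0.15 × 0.1 × 0.3 = 0.0003375
oats: 0.1 × 0.25 × 0.6 × 0.3 × 0.95 = 0.004275
P(oats | x) = 0.004275 / 0.004695 ≈ 0.911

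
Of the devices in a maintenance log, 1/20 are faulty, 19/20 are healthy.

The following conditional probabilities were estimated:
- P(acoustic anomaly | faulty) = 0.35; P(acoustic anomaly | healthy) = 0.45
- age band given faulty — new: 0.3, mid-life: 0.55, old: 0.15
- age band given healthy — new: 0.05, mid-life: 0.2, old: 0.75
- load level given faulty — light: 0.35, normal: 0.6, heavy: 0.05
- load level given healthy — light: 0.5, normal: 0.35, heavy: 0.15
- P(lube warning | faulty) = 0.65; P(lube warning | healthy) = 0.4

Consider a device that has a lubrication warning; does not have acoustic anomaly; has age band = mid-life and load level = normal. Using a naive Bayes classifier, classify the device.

healthy

faulty: 0.05 × (1−0.35) × 0.55 × 0.6 × 0.65 = 0.00697125
healthy: 0.95 × (1−0.45) × 0.2 × 0.35 × 0.4 = 0.01463
Highest score → healthy.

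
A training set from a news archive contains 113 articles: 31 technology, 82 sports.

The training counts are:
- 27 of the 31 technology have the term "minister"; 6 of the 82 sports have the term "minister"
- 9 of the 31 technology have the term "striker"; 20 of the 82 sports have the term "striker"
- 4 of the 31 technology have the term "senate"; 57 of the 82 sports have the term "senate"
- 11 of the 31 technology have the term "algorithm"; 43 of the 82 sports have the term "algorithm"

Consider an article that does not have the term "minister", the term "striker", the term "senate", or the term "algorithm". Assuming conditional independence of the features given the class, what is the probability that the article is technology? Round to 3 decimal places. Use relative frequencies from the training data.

technology: (31/113) × (4/31) × (22/31) × (27/31) × (20/31) ≈ 0.014116
sports: (82/113) × (76/82) × (62/82) × (25/82) × (39/82) ≈ 0.0737378
P(technology | x) = 0.014116 / 0.0878538 ≈ 0.161

0.161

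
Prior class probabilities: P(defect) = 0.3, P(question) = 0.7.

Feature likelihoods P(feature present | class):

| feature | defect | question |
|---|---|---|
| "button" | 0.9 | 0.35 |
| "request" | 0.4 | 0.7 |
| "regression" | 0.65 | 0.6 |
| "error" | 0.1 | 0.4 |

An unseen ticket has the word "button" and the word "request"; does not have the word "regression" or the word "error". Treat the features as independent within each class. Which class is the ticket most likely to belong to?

question

defect: 0.3 × 0.9 × 0.4 × (1−0.65) × (1−0.1) = 0.03402
question: 0.7 × 0.35 × 0.7 × (1−0.6) × (1−0.4) = 0.04116
Highest score → question.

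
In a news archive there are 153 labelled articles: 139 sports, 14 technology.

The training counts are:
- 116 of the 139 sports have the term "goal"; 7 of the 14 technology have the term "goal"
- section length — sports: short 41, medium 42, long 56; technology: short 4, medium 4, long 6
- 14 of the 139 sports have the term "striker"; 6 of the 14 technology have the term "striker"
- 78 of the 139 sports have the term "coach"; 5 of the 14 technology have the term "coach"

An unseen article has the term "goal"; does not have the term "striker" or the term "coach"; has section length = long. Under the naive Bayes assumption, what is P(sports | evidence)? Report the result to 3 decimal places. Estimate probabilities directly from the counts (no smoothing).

sports: (139/153) × (116/139) × (56/139) × (125/139) × (61/139) ≈ 0.120545
technology: (14/153) × (7/14) × (6/14) × (8/14) × (9/14) ≈ 0.00720288
P(sports | x) = 0.120545 / 0.12774788 ≈ 0.944

0.944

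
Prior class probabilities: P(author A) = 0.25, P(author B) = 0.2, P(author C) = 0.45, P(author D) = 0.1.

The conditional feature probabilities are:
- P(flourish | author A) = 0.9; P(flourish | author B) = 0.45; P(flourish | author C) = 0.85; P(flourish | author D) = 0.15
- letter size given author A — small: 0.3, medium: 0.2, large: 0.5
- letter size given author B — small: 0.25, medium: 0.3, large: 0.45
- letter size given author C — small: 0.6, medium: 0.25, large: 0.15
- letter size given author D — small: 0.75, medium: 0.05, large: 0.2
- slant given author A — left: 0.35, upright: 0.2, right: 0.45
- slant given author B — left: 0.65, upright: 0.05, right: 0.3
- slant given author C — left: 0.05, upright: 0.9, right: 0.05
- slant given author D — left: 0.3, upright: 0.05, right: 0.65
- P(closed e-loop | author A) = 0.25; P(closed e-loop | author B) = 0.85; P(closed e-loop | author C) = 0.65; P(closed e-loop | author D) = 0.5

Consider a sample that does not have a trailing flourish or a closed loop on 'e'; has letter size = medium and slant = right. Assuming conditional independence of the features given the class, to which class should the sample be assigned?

author A

author A: 0.25 × (1−0.9) × 0.2 × 0.45 × (1−0.25) = 0.0016875
author B: 0.2 × (1−0.45) × 0.3 × 0.3 × (1−0.85) = 0.001485
author C: 0.45 × (1−0.85) × 0.25 × 0.05 × (1−0.65) = 0.0002953125
author D: 0.1 × (1−0.15) × 0.05 × 0.65 × (1−0.5) = 0.00138125
Highest score → author A.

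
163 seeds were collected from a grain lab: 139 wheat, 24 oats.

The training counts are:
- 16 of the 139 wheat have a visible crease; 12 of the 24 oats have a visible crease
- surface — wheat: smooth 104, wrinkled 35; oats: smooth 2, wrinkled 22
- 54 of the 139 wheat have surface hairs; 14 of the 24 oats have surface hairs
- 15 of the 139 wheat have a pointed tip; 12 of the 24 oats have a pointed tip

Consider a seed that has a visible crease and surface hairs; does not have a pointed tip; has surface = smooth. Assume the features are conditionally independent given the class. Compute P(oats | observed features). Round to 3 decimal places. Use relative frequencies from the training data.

wheat: (139/163) × (16/139) × (104/139) × (54/139) × (124/139) ≈ 0.0254529
oats: (24/163) × (12/24) × (2/24) × (14/24) × (12/24) ≈ 0.00178937
P(oats | x) = 0.00178937 / 0.02724227 ≈ 0.066

0.066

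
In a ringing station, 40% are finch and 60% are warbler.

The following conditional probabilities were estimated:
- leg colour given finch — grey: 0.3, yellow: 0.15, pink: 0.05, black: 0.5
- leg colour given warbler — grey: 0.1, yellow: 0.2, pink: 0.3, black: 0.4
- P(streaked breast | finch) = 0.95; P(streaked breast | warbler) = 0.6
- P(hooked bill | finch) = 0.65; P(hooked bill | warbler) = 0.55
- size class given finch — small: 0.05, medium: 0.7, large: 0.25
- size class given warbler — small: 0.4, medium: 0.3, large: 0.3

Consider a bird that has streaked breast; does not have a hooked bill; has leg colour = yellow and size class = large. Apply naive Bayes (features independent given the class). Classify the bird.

warbler

finch: 0.4 × 0.15 × 0.95 × (1−0.65) × 0.25 = 0.0049875
warbler: 0.6 × 0.2 × 0.6 × (1−0.55) × 0.3 = 0.00972
Highest score → warbler.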